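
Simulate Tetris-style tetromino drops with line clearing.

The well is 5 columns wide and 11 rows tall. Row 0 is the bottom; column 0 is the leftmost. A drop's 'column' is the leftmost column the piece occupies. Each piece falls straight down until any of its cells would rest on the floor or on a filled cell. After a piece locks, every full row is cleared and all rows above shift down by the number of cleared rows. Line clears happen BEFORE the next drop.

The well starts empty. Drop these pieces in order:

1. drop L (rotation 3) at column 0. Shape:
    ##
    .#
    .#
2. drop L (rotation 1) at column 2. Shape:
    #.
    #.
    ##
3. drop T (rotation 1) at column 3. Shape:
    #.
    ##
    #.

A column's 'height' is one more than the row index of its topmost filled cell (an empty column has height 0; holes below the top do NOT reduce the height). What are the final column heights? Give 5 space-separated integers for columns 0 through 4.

Answer: 0 2 2 3 0

Derivation:
Drop 1: L rot3 at col 0 lands with bottom-row=0; cleared 0 line(s) (total 0); column heights now [3 3 0 0 0], max=3
Drop 2: L rot1 at col 2 lands with bottom-row=0; cleared 0 line(s) (total 0); column heights now [3 3 3 1 0], max=3
Drop 3: T rot1 at col 3 lands with bottom-row=1; cleared 1 line(s) (total 1); column heights now [0 2 2 3 0], max=3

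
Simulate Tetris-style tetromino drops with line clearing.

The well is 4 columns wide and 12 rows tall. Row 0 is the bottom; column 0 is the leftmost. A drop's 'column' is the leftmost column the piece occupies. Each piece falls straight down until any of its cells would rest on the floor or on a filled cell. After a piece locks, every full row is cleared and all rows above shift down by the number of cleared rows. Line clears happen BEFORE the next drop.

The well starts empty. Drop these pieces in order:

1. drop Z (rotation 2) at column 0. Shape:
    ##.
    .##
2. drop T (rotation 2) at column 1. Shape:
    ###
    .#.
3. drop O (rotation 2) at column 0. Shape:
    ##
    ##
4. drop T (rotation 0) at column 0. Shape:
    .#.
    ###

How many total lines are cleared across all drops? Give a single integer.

Answer: 0

Derivation:
Drop 1: Z rot2 at col 0 lands with bottom-row=0; cleared 0 line(s) (total 0); column heights now [2 2 1 0], max=2
Drop 2: T rot2 at col 1 lands with bottom-row=1; cleared 0 line(s) (total 0); column heights now [2 3 3 3], max=3
Drop 3: O rot2 at col 0 lands with bottom-row=3; cleared 0 line(s) (total 0); column heights now [5 5 3 3], max=5
Drop 4: T rot0 at col 0 lands with bottom-row=5; cleared 0 line(s) (total 0); column heights now [6 7 6 3], max=7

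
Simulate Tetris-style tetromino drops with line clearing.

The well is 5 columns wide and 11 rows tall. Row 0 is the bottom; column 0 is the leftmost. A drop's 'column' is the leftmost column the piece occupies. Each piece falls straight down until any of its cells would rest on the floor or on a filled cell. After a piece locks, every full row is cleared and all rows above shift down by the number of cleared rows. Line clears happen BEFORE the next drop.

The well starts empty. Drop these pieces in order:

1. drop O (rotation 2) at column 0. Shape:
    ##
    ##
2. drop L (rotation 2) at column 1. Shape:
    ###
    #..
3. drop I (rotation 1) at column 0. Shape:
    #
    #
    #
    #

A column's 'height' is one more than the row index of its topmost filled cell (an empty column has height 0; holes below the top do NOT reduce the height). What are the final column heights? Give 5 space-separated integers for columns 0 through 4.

Drop 1: O rot2 at col 0 lands with bottom-row=0; cleared 0 line(s) (total 0); column heights now [2 2 0 0 0], max=2
Drop 2: L rot2 at col 1 lands with bottom-row=2; cleared 0 line(s) (total 0); column heights now [2 4 4 4 0], max=4
Drop 3: I rot1 at col 0 lands with bottom-row=2; cleared 0 line(s) (total 0); column heights now [6 4 4 4 0], max=6

Answer: 6 4 4 4 0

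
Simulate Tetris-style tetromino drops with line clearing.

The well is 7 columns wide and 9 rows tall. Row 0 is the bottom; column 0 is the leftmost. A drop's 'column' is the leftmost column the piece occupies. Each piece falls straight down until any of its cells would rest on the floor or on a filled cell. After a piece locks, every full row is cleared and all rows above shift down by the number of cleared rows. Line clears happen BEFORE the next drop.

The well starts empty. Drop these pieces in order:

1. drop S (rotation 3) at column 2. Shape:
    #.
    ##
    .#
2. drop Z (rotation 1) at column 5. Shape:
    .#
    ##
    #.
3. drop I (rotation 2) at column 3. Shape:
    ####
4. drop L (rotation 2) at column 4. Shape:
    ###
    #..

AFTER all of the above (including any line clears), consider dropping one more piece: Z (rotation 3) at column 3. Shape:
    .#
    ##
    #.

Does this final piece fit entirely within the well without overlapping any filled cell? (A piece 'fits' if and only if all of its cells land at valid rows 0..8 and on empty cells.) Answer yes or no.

Drop 1: S rot3 at col 2 lands with bottom-row=0; cleared 0 line(s) (total 0); column heights now [0 0 3 2 0 0 0], max=3
Drop 2: Z rot1 at col 5 lands with bottom-row=0; cleared 0 line(s) (total 0); column heights now [0 0 3 2 0 2 3], max=3
Drop 3: I rot2 at col 3 lands with bottom-row=3; cleared 0 line(s) (total 0); column heights now [0 0 3 4 4 4 4], max=4
Drop 4: L rot2 at col 4 lands with bottom-row=4; cleared 0 line(s) (total 0); column heights now [0 0 3 4 6 6 6], max=6
Test piece Z rot3 at col 3 (width 2): heights before test = [0 0 3 4 6 6 6]; fits = True

Answer: yes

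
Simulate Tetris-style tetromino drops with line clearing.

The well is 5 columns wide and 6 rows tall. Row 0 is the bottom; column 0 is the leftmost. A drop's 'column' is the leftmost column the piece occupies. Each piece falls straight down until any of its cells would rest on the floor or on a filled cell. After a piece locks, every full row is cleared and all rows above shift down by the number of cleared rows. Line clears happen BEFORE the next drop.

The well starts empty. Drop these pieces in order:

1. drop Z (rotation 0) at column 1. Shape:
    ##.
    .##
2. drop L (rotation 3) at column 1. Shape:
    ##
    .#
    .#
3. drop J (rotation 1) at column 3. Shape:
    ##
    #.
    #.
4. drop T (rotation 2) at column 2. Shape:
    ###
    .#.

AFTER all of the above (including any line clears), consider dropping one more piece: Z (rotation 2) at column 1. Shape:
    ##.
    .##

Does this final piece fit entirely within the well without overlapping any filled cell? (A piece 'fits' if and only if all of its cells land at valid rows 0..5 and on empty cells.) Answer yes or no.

Answer: no

Derivation:
Drop 1: Z rot0 at col 1 lands with bottom-row=0; cleared 0 line(s) (total 0); column heights now [0 2 2 1 0], max=2
Drop 2: L rot3 at col 1 lands with bottom-row=2; cleared 0 line(s) (total 0); column heights now [0 5 5 1 0], max=5
Drop 3: J rot1 at col 3 lands with bottom-row=1; cleared 0 line(s) (total 0); column heights now [0 5 5 4 4], max=5
Drop 4: T rot2 at col 2 lands with bottom-row=4; cleared 0 line(s) (total 0); column heights now [0 5 6 6 6], max=6
Test piece Z rot2 at col 1 (width 3): heights before test = [0 5 6 6 6]; fits = False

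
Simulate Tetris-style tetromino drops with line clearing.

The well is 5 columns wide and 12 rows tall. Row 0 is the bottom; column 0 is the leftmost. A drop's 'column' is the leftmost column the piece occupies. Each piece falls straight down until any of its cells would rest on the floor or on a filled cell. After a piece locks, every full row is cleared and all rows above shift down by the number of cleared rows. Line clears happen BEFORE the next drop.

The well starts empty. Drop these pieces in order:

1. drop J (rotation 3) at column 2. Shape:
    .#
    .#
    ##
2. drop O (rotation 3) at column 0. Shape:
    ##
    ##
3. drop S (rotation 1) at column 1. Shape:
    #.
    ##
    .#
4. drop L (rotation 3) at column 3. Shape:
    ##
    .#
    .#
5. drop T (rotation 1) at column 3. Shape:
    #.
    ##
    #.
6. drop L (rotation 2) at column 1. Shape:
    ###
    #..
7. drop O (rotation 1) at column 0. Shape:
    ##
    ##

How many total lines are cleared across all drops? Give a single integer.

Answer: 1

Derivation:
Drop 1: J rot3 at col 2 lands with bottom-row=0; cleared 0 line(s) (total 0); column heights now [0 0 1 3 0], max=3
Drop 2: O rot3 at col 0 lands with bottom-row=0; cleared 0 line(s) (total 0); column heights now [2 2 1 3 0], max=3
Drop 3: S rot1 at col 1 lands with bottom-row=1; cleared 0 line(s) (total 0); column heights now [2 4 3 3 0], max=4
Drop 4: L rot3 at col 3 lands with bottom-row=1; cleared 1 line(s) (total 1); column heights now [1 3 2 3 3], max=3
Drop 5: T rot1 at col 3 lands with bottom-row=3; cleared 0 line(s) (total 1); column heights now [1 3 2 6 5], max=6
Drop 6: L rot2 at col 1 lands with bottom-row=5; cleared 0 line(s) (total 1); column heights now [1 7 7 7 5], max=7
Drop 7: O rot1 at col 0 lands with bottom-row=7; cleared 0 line(s) (total 1); column heights now [9 9 7 7 5], max=9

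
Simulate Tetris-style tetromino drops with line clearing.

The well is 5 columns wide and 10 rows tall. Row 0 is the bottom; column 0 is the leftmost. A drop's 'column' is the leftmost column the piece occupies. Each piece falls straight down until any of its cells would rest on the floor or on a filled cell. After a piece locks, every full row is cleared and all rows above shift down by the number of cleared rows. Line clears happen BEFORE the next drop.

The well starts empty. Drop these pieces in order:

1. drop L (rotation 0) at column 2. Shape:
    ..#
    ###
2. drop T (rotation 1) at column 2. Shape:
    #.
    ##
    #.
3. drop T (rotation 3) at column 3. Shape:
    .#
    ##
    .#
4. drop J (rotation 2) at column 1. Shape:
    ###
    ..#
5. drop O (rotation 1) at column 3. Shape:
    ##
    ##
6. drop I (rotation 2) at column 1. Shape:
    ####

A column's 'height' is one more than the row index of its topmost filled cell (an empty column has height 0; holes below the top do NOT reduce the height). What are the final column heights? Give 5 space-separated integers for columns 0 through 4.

Answer: 0 9 9 9 9

Derivation:
Drop 1: L rot0 at col 2 lands with bottom-row=0; cleared 0 line(s) (total 0); column heights now [0 0 1 1 2], max=2
Drop 2: T rot1 at col 2 lands with bottom-row=1; cleared 0 line(s) (total 0); column heights now [0 0 4 3 2], max=4
Drop 3: T rot3 at col 3 lands with bottom-row=2; cleared 0 line(s) (total 0); column heights now [0 0 4 4 5], max=5
Drop 4: J rot2 at col 1 lands with bottom-row=4; cleared 0 line(s) (total 0); column heights now [0 6 6 6 5], max=6
Drop 5: O rot1 at col 3 lands with bottom-row=6; cleared 0 line(s) (total 0); column heights now [0 6 6 8 8], max=8
Drop 6: I rot2 at col 1 lands with bottom-row=8; cleared 0 line(s) (total 0); column heights now [0 9 9 9 9], max=9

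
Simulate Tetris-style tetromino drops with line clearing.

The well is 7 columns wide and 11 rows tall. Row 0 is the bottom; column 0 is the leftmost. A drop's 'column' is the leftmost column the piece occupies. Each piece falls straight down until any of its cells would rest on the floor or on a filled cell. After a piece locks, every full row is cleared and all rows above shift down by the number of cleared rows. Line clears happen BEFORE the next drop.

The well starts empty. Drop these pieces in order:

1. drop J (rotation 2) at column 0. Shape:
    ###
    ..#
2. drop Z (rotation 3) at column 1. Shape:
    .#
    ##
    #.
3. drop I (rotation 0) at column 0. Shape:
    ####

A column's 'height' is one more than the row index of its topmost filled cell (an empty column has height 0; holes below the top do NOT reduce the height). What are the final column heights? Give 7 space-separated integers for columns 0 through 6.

Drop 1: J rot2 at col 0 lands with bottom-row=0; cleared 0 line(s) (total 0); column heights now [2 2 2 0 0 0 0], max=2
Drop 2: Z rot3 at col 1 lands with bottom-row=2; cleared 0 line(s) (total 0); column heights now [2 4 5 0 0 0 0], max=5
Drop 3: I rot0 at col 0 lands with bottom-row=5; cleared 0 line(s) (total 0); column heights now [6 6 6 6 0 0 0], max=6

Answer: 6 6 6 6 0 0 0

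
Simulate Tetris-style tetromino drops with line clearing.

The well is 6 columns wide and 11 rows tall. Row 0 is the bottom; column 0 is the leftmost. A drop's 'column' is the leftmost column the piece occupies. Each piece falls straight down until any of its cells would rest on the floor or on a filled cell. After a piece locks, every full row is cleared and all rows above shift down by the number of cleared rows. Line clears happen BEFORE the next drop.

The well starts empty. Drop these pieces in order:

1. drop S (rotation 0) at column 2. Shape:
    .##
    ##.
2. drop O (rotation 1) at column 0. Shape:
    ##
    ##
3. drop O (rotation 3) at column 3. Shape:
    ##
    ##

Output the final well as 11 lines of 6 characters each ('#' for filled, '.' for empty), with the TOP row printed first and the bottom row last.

Drop 1: S rot0 at col 2 lands with bottom-row=0; cleared 0 line(s) (total 0); column heights now [0 0 1 2 2 0], max=2
Drop 2: O rot1 at col 0 lands with bottom-row=0; cleared 0 line(s) (total 0); column heights now [2 2 1 2 2 0], max=2
Drop 3: O rot3 at col 3 lands with bottom-row=2; cleared 0 line(s) (total 0); column heights now [2 2 1 4 4 0], max=4

Answer: ......
......
......
......
......
......
......
...##.
...##.
##.##.
####..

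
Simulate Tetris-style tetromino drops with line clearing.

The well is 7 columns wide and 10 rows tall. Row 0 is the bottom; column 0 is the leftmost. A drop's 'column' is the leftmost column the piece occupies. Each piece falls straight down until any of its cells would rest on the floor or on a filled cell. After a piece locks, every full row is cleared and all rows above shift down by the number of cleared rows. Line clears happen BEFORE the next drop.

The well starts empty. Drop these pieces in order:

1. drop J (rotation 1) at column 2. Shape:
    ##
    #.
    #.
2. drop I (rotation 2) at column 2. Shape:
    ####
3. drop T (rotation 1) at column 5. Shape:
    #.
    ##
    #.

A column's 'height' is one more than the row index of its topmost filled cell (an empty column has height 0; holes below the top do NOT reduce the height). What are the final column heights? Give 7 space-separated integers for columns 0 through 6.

Answer: 0 0 4 4 4 7 6

Derivation:
Drop 1: J rot1 at col 2 lands with bottom-row=0; cleared 0 line(s) (total 0); column heights now [0 0 3 3 0 0 0], max=3
Drop 2: I rot2 at col 2 lands with bottom-row=3; cleared 0 line(s) (total 0); column heights now [0 0 4 4 4 4 0], max=4
Drop 3: T rot1 at col 5 lands with bottom-row=4; cleared 0 line(s) (total 0); column heights now [0 0 4 4 4 7 6], max=7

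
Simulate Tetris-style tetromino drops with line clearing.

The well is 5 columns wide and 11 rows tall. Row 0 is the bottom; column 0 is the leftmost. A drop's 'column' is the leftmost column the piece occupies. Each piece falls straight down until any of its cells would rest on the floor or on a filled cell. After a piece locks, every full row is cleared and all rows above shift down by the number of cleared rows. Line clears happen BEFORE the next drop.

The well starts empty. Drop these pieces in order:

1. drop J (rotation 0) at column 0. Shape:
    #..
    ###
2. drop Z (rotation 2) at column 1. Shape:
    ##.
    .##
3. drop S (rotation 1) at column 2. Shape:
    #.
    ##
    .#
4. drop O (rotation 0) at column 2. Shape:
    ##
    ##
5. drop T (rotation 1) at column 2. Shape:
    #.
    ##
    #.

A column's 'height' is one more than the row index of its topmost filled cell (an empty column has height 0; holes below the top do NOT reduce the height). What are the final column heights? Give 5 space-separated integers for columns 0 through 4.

Drop 1: J rot0 at col 0 lands with bottom-row=0; cleared 0 line(s) (total 0); column heights now [2 1 1 0 0], max=2
Drop 2: Z rot2 at col 1 lands with bottom-row=1; cleared 0 line(s) (total 0); column heights now [2 3 3 2 0], max=3
Drop 3: S rot1 at col 2 lands with bottom-row=2; cleared 0 line(s) (total 0); column heights now [2 3 5 4 0], max=5
Drop 4: O rot0 at col 2 lands with bottom-row=5; cleared 0 line(s) (total 0); column heights now [2 3 7 7 0], max=7
Drop 5: T rot1 at col 2 lands with bottom-row=7; cleared 0 line(s) (total 0); column heights now [2 3 10 9 0], max=10

Answer: 2 3 10 9 0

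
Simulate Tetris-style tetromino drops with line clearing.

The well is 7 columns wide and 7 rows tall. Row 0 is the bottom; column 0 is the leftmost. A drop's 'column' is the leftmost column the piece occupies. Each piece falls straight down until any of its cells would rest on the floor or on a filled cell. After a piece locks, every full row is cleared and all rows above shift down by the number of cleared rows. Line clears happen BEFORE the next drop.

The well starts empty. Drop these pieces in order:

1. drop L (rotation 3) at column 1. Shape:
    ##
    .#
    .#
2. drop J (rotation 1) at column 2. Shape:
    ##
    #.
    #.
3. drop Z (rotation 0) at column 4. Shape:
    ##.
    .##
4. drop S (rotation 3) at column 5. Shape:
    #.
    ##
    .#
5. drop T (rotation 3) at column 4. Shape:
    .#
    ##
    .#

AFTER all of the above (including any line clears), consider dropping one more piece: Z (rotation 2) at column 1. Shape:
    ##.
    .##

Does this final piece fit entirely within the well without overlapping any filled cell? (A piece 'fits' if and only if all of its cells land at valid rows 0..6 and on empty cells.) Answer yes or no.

Answer: no

Derivation:
Drop 1: L rot3 at col 1 lands with bottom-row=0; cleared 0 line(s) (total 0); column heights now [0 3 3 0 0 0 0], max=3
Drop 2: J rot1 at col 2 lands with bottom-row=3; cleared 0 line(s) (total 0); column heights now [0 3 6 6 0 0 0], max=6
Drop 3: Z rot0 at col 4 lands with bottom-row=0; cleared 0 line(s) (total 0); column heights now [0 3 6 6 2 2 1], max=6
Drop 4: S rot3 at col 5 lands with bottom-row=1; cleared 0 line(s) (total 0); column heights now [0 3 6 6 2 4 3], max=6
Drop 5: T rot3 at col 4 lands with bottom-row=4; cleared 0 line(s) (total 0); column heights now [0 3 6 6 6 7 3], max=7
Test piece Z rot2 at col 1 (width 3): heights before test = [0 3 6 6 6 7 3]; fits = False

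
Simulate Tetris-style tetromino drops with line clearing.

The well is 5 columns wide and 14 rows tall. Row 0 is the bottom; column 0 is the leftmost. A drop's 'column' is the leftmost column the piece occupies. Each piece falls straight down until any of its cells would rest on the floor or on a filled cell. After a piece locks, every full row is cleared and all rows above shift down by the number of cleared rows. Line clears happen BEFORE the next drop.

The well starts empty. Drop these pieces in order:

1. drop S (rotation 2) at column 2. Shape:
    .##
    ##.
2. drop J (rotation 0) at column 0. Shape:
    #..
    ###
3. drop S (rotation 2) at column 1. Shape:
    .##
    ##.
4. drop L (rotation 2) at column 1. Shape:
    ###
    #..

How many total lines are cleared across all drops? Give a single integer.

Answer: 1

Derivation:
Drop 1: S rot2 at col 2 lands with bottom-row=0; cleared 0 line(s) (total 0); column heights now [0 0 1 2 2], max=2
Drop 2: J rot0 at col 0 lands with bottom-row=1; cleared 1 line(s) (total 1); column heights now [2 0 1 1 0], max=2
Drop 3: S rot2 at col 1 lands with bottom-row=1; cleared 0 line(s) (total 1); column heights now [2 2 3 3 0], max=3
Drop 4: L rot2 at col 1 lands with bottom-row=2; cleared 0 line(s) (total 1); column heights now [2 4 4 4 0], max=4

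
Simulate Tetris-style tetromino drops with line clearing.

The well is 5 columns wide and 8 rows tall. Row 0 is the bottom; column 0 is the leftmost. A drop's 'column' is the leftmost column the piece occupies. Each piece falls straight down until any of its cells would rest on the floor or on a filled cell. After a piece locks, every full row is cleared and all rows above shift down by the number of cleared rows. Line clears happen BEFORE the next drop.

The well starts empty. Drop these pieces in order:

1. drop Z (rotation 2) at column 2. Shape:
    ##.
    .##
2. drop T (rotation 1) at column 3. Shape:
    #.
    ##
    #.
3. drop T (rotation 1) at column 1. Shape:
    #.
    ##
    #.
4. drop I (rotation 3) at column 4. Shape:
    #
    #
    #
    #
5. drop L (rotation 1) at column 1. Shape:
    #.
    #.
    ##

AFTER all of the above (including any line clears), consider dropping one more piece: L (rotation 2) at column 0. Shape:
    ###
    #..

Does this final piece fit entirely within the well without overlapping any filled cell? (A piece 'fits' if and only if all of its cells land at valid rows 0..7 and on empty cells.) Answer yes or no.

Answer: yes

Derivation:
Drop 1: Z rot2 at col 2 lands with bottom-row=0; cleared 0 line(s) (total 0); column heights now [0 0 2 2 1], max=2
Drop 2: T rot1 at col 3 lands with bottom-row=2; cleared 0 line(s) (total 0); column heights now [0 0 2 5 4], max=5
Drop 3: T rot1 at col 1 lands with bottom-row=1; cleared 0 line(s) (total 0); column heights now [0 4 3 5 4], max=5
Drop 4: I rot3 at col 4 lands with bottom-row=4; cleared 0 line(s) (total 0); column heights now [0 4 3 5 8], max=8
Drop 5: L rot1 at col 1 lands with bottom-row=4; cleared 0 line(s) (total 0); column heights now [0 7 5 5 8], max=8
Test piece L rot2 at col 0 (width 3): heights before test = [0 7 5 5 8]; fits = True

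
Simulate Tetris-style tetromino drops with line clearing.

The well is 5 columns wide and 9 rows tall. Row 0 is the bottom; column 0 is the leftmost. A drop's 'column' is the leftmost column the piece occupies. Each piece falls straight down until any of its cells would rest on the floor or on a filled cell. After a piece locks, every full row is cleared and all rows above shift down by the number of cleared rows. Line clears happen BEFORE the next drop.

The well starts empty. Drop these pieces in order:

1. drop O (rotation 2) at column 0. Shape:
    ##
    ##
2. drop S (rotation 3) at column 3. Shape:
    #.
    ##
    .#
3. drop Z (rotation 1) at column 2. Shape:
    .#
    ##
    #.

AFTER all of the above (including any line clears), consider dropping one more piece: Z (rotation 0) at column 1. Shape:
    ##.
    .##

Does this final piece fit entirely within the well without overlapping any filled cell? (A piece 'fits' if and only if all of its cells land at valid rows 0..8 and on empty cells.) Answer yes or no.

Drop 1: O rot2 at col 0 lands with bottom-row=0; cleared 0 line(s) (total 0); column heights now [2 2 0 0 0], max=2
Drop 2: S rot3 at col 3 lands with bottom-row=0; cleared 0 line(s) (total 0); column heights now [2 2 0 3 2], max=3
Drop 3: Z rot1 at col 2 lands with bottom-row=2; cleared 0 line(s) (total 0); column heights now [2 2 4 5 2], max=5
Test piece Z rot0 at col 1 (width 3): heights before test = [2 2 4 5 2]; fits = True

Answer: yes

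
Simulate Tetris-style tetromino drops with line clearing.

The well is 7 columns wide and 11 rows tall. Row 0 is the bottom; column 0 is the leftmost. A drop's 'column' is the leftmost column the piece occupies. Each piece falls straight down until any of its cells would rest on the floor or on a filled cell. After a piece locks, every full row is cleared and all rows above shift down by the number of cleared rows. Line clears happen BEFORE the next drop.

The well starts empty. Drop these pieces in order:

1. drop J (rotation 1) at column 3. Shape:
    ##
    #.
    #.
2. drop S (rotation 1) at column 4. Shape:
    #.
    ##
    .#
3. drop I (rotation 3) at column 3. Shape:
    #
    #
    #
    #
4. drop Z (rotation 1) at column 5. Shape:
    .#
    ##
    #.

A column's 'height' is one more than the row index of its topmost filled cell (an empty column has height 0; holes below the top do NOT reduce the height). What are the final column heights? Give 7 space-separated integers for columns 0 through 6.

Drop 1: J rot1 at col 3 lands with bottom-row=0; cleared 0 line(s) (total 0); column heights now [0 0 0 3 3 0 0], max=3
Drop 2: S rot1 at col 4 lands with bottom-row=2; cleared 0 line(s) (total 0); column heights now [0 0 0 3 5 4 0], max=5
Drop 3: I rot3 at col 3 lands with bottom-row=3; cleared 0 line(s) (total 0); column heights now [0 0 0 7 5 4 0], max=7
Drop 4: Z rot1 at col 5 lands with bottom-row=4; cleared 0 line(s) (total 0); column heights now [0 0 0 7 5 6 7], max=7

Answer: 0 0 0 7 5 6 7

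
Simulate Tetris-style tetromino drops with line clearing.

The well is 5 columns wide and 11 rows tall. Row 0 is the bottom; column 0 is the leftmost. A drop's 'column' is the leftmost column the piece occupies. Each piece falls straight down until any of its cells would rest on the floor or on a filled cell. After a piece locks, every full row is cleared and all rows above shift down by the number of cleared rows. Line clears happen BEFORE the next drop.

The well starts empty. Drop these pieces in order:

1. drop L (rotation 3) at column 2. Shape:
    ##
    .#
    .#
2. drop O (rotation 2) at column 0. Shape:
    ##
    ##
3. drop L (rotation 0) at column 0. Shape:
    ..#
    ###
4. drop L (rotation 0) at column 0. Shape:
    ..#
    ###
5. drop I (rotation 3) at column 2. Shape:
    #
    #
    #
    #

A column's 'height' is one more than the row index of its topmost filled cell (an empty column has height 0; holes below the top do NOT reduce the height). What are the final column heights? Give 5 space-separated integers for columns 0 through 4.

Drop 1: L rot3 at col 2 lands with bottom-row=0; cleared 0 line(s) (total 0); column heights now [0 0 3 3 0], max=3
Drop 2: O rot2 at col 0 lands with bottom-row=0; cleared 0 line(s) (total 0); column heights now [2 2 3 3 0], max=3
Drop 3: L rot0 at col 0 lands with bottom-row=3; cleared 0 line(s) (total 0); column heights now [4 4 5 3 0], max=5
Drop 4: L rot0 at col 0 lands with bottom-row=5; cleared 0 line(s) (total 0); column heights now [6 6 7 3 0], max=7
Drop 5: I rot3 at col 2 lands with bottom-row=7; cleared 0 line(s) (total 0); column heights now [6 6 11 3 0], max=11

Answer: 6 6 11 3 0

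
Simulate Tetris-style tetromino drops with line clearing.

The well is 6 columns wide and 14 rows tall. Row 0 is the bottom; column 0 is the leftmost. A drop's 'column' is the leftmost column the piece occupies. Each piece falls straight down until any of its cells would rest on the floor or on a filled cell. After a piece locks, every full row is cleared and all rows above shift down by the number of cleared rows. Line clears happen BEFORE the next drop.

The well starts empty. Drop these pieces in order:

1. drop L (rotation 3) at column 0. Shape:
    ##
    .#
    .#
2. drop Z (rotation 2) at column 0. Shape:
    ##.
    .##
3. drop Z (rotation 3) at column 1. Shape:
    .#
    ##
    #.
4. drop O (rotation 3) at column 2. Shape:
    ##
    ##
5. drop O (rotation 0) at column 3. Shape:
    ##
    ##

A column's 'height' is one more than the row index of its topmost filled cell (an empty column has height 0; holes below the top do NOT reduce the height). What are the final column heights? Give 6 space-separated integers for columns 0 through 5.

Drop 1: L rot3 at col 0 lands with bottom-row=0; cleared 0 line(s) (total 0); column heights now [3 3 0 0 0 0], max=3
Drop 2: Z rot2 at col 0 lands with bottom-row=3; cleared 0 line(s) (total 0); column heights now [5 5 4 0 0 0], max=5
Drop 3: Z rot3 at col 1 lands with bottom-row=5; cleared 0 line(s) (total 0); column heights now [5 7 8 0 0 0], max=8
Drop 4: O rot3 at col 2 lands with bottom-row=8; cleared 0 line(s) (total 0); column heights now [5 7 10 10 0 0], max=10
Drop 5: O rot0 at col 3 lands with bottom-row=10; cleared 0 line(s) (total 0); column heights now [5 7 10 12 12 0], max=12

Answer: 5 7 10 12 12 0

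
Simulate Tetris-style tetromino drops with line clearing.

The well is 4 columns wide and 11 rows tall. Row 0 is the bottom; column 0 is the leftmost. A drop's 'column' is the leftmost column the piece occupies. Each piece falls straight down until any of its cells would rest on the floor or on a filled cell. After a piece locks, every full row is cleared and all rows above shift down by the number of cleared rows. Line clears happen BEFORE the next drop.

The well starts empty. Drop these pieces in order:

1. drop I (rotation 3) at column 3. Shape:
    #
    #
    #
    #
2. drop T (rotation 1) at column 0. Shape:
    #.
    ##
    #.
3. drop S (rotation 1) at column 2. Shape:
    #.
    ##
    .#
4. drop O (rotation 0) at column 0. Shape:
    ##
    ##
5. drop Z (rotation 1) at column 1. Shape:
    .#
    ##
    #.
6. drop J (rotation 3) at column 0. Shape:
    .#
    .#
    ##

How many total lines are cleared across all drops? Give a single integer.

Answer: 0

Derivation:
Drop 1: I rot3 at col 3 lands with bottom-row=0; cleared 0 line(s) (total 0); column heights now [0 0 0 4], max=4
Drop 2: T rot1 at col 0 lands with bottom-row=0; cleared 0 line(s) (total 0); column heights now [3 2 0 4], max=4
Drop 3: S rot1 at col 2 lands with bottom-row=4; cleared 0 line(s) (total 0); column heights now [3 2 7 6], max=7
Drop 4: O rot0 at col 0 lands with bottom-row=3; cleared 0 line(s) (total 0); column heights now [5 5 7 6], max=7
Drop 5: Z rot1 at col 1 lands with bottom-row=6; cleared 0 line(s) (total 0); column heights now [5 8 9 6], max=9
Drop 6: J rot3 at col 0 lands with bottom-row=8; cleared 0 line(s) (total 0); column heights now [9 11 9 6], max=11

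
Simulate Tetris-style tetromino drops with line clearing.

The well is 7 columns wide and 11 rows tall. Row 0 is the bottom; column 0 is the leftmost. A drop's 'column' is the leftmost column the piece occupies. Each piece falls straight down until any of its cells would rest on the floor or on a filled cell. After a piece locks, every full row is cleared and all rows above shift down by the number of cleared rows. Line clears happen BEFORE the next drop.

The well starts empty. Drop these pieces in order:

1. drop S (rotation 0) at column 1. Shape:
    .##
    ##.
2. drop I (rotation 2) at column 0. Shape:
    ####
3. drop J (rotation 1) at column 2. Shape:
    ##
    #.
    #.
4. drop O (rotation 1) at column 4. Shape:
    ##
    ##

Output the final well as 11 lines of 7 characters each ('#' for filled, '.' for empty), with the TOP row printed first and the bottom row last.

Answer: .......
.......
.......
.......
.......
..##...
..#....
..#....
####...
..####.
.##.##.

Derivation:
Drop 1: S rot0 at col 1 lands with bottom-row=0; cleared 0 line(s) (total 0); column heights now [0 1 2 2 0 0 0], max=2
Drop 2: I rot2 at col 0 lands with bottom-row=2; cleared 0 line(s) (total 0); column heights now [3 3 3 3 0 0 0], max=3
Drop 3: J rot1 at col 2 lands with bottom-row=3; cleared 0 line(s) (total 0); column heights now [3 3 6 6 0 0 0], max=6
Drop 4: O rot1 at col 4 lands with bottom-row=0; cleared 0 line(s) (total 0); column heights now [3 3 6 6 2 2 0], max=6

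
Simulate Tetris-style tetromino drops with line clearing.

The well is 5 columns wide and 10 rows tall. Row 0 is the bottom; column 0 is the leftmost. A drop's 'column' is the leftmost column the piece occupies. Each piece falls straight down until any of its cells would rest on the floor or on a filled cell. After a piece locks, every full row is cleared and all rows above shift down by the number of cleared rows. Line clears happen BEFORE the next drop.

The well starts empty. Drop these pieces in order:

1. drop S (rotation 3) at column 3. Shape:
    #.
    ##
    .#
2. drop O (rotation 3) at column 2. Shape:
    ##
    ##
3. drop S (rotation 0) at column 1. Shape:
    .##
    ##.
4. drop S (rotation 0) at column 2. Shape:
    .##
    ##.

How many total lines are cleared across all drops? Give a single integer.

Answer: 0

Derivation:
Drop 1: S rot3 at col 3 lands with bottom-row=0; cleared 0 line(s) (total 0); column heights now [0 0 0 3 2], max=3
Drop 2: O rot3 at col 2 lands with bottom-row=3; cleared 0 line(s) (total 0); column heights now [0 0 5 5 2], max=5
Drop 3: S rot0 at col 1 lands with bottom-row=5; cleared 0 line(s) (total 0); column heights now [0 6 7 7 2], max=7
Drop 4: S rot0 at col 2 lands with bottom-row=7; cleared 0 line(s) (total 0); column heights now [0 6 8 9 9], max=9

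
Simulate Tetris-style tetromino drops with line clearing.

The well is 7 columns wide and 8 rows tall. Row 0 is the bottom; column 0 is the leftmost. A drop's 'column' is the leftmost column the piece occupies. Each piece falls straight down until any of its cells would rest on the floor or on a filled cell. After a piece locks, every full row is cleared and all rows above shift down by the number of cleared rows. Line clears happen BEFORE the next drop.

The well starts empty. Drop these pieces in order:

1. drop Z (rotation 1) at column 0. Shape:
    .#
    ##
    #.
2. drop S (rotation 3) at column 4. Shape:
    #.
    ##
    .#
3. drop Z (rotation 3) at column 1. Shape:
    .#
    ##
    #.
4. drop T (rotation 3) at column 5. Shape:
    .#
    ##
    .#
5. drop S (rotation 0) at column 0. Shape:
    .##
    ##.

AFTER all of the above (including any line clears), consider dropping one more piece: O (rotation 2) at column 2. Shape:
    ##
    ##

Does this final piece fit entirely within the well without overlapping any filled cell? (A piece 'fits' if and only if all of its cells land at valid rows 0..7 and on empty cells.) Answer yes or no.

Answer: no

Derivation:
Drop 1: Z rot1 at col 0 lands with bottom-row=0; cleared 0 line(s) (total 0); column heights now [2 3 0 0 0 0 0], max=3
Drop 2: S rot3 at col 4 lands with bottom-row=0; cleared 0 line(s) (total 0); column heights now [2 3 0 0 3 2 0], max=3
Drop 3: Z rot3 at col 1 lands with bottom-row=3; cleared 0 line(s) (total 0); column heights now [2 5 6 0 3 2 0], max=6
Drop 4: T rot3 at col 5 lands with bottom-row=1; cleared 0 line(s) (total 0); column heights now [2 5 6 0 3 3 4], max=6
Drop 5: S rot0 at col 0 lands with bottom-row=5; cleared 0 line(s) (total 0); column heights now [6 7 7 0 3 3 4], max=7
Test piece O rot2 at col 2 (width 2): heights before test = [6 7 7 0 3 3 4]; fits = False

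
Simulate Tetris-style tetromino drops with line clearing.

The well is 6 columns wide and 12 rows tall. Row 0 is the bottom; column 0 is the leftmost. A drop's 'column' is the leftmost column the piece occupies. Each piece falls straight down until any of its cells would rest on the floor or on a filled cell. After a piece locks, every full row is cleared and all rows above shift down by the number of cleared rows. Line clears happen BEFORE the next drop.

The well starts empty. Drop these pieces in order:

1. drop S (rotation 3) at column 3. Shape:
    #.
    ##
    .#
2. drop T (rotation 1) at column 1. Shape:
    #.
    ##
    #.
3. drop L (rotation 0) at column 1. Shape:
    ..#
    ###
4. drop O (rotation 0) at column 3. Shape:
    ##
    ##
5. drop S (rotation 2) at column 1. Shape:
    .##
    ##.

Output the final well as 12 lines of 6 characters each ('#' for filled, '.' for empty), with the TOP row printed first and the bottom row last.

Drop 1: S rot3 at col 3 lands with bottom-row=0; cleared 0 line(s) (total 0); column heights now [0 0 0 3 2 0], max=3
Drop 2: T rot1 at col 1 lands with bottom-row=0; cleared 0 line(s) (total 0); column heights now [0 3 2 3 2 0], max=3
Drop 3: L rot0 at col 1 lands with bottom-row=3; cleared 0 line(s) (total 0); column heights now [0 4 4 5 2 0], max=5
Drop 4: O rot0 at col 3 lands with bottom-row=5; cleared 0 line(s) (total 0); column heights now [0 4 4 7 7 0], max=7
Drop 5: S rot2 at col 1 lands with bottom-row=6; cleared 0 line(s) (total 0); column heights now [0 7 8 8 7 0], max=8

Answer: ......
......
......
......
..##..
.####.
...##.
...#..
.###..
.#.#..
.####.
.#..#.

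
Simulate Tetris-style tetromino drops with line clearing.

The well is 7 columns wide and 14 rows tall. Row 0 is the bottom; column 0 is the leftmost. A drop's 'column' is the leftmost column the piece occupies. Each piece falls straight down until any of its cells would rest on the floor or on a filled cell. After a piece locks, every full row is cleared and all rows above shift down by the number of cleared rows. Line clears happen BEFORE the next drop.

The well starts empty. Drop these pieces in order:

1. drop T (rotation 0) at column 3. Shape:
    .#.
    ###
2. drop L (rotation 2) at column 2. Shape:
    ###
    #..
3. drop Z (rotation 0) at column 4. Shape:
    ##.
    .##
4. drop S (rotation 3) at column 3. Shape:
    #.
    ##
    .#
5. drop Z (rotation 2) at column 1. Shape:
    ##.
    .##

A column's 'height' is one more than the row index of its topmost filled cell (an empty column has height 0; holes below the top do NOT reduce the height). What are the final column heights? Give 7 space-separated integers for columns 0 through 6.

Drop 1: T rot0 at col 3 lands with bottom-row=0; cleared 0 line(s) (total 0); column heights now [0 0 0 1 2 1 0], max=2
Drop 2: L rot2 at col 2 lands with bottom-row=1; cleared 0 line(s) (total 0); column heights now [0 0 3 3 3 1 0], max=3
Drop 3: Z rot0 at col 4 lands with bottom-row=2; cleared 0 line(s) (total 0); column heights now [0 0 3 3 4 4 3], max=4
Drop 4: S rot3 at col 3 lands with bottom-row=4; cleared 0 line(s) (total 0); column heights now [0 0 3 7 6 4 3], max=7
Drop 5: Z rot2 at col 1 lands with bottom-row=7; cleared 0 line(s) (total 0); column heights now [0 9 9 8 6 4 3], max=9

Answer: 0 9 9 8 6 4 3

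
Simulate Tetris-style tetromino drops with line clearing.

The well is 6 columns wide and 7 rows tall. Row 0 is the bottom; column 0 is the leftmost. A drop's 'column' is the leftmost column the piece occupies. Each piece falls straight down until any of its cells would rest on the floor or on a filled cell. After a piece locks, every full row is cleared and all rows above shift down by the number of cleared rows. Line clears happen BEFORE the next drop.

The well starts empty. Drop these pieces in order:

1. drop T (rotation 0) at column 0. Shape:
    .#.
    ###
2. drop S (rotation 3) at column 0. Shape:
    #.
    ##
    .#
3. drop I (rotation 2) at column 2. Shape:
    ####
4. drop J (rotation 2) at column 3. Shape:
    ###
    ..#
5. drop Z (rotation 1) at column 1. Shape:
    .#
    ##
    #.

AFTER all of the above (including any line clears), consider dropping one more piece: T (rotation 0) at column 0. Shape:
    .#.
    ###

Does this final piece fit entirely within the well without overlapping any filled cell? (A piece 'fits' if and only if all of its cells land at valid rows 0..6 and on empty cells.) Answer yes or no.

Answer: no

Derivation:
Drop 1: T rot0 at col 0 lands with bottom-row=0; cleared 0 line(s) (total 0); column heights now [1 2 1 0 0 0], max=2
Drop 2: S rot3 at col 0 lands with bottom-row=2; cleared 0 line(s) (total 0); column heights now [5 4 1 0 0 0], max=5
Drop 3: I rot2 at col 2 lands with bottom-row=1; cleared 0 line(s) (total 0); column heights now [5 4 2 2 2 2], max=5
Drop 4: J rot2 at col 3 lands with bottom-row=2; cleared 0 line(s) (total 0); column heights now [5 4 2 4 4 4], max=5
Drop 5: Z rot1 at col 1 lands with bottom-row=4; cleared 0 line(s) (total 0); column heights now [5 6 7 4 4 4], max=7
Test piece T rot0 at col 0 (width 3): heights before test = [5 6 7 4 4 4]; fits = False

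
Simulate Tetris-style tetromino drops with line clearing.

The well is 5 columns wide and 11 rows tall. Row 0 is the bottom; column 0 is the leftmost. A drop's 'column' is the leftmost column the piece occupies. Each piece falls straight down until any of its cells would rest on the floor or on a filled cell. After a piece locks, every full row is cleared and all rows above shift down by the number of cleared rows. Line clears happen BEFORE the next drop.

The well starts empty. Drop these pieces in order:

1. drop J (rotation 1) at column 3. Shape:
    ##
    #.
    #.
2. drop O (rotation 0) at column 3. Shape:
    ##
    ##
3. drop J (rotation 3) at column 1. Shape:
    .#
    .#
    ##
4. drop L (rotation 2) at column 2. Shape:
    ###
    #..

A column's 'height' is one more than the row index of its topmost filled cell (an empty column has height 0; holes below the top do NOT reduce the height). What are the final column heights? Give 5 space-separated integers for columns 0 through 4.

Drop 1: J rot1 at col 3 lands with bottom-row=0; cleared 0 line(s) (total 0); column heights now [0 0 0 3 3], max=3
Drop 2: O rot0 at col 3 lands with bottom-row=3; cleared 0 line(s) (total 0); column heights now [0 0 0 5 5], max=5
Drop 3: J rot3 at col 1 lands with bottom-row=0; cleared 0 line(s) (total 0); column heights now [0 1 3 5 5], max=5
Drop 4: L rot2 at col 2 lands with bottom-row=4; cleared 0 line(s) (total 0); column heights now [0 1 6 6 6], max=6

Answer: 0 1 6 6 6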